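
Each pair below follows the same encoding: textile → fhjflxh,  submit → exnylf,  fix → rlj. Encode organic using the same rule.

The shift depends on letter class: consonant t→f is +12, but vowel e→h is +3. Two shifts are in play — +3 for a/e/i/o/u, +12 for every other letter.
For organic: o(vowel)+3=r, r(cons)+12=d, g(cons)+12=s, a(vowel)+3=d, n(cons)+12=z, i(vowel)+3=l, c(cons)+12=o.

rdsdzlo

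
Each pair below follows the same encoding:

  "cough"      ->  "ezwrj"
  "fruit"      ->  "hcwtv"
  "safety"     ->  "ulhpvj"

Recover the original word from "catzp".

A repeating key of period 2 is used — shifts +2, +11 over and over.
Undoing it on catzp: c−2=a, a−11=p, t−2=r, z−11=o, p−2=n.

apron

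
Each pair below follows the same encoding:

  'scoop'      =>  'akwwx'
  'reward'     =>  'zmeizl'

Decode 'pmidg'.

Compare letters: s→a is +8, c→k is +8, o→w is +8 — a constant shift. This is a Caesar cipher with shift 8.
Decoding pmidg: p−8=h, m−8=e, i−8=a, d−8=v, g−8=y.

heavy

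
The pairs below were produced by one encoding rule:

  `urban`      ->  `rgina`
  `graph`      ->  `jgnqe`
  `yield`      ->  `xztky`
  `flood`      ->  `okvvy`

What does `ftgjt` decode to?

merge

Each letter's alphabet position (a=0..z=25) is mapped through 21·x+13 mod 26 — an affine cipher.
Decoding ftgjt: f(5)→5·(5−13)≡12=m; t(19)→5·(19−13)≡4=e; g(6)→5·(6−13)≡17=r; j(9)→5·(9−13)≡6=g; t(19)→5·(19−13)≡4=e (all mod 26).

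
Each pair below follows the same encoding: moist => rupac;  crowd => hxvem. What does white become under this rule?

bnpbn

Each letter shifts forward by (position + 5), i.e. 5, 6, 7, … — the shift grows by one for each successive letter.
For white: w+5=b, h+6=n, i+7=p, t+8=b, e+9=n.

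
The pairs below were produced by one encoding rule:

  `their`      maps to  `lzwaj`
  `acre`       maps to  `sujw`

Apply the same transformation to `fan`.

xsf

Compare letters: t→l is +18, h→z is +18, e→w is +18 — a constant shift. It's a constant shift of +18 (ROT18).
Applying it to fan: f+18=x, a+18=s, n+18=f.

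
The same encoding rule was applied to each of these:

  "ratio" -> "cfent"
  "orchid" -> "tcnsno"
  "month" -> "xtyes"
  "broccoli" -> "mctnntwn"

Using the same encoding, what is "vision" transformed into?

The shift depends on letter class: consonant r→c is +11, but vowel a→f is +5. Two shifts are in play — +5 for a/e/i/o/u, +11 for every other letter.
For vision: v(cons)+11=g, i(vowel)+5=n, s(cons)+11=d, i(vowel)+5=n, o(vowel)+5=t, n(cons)+11=y.

gndnty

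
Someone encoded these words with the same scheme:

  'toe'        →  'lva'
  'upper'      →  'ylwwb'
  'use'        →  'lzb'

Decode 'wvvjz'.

scoop

The output letters match the input read backwards, each shifted +7: toe reversed is eot. Two steps: reverse the string, then apply a Caesar shift of +7.
Decoding wvvjz: shift back: w−7=p, v−7=o, v−7=o, j−7=c, z−7=s → poocs; then reverse → scoop.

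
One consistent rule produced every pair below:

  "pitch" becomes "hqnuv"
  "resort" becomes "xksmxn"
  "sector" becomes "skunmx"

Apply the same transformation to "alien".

Treating letters as 0–25, the rule is x ↦ 21x + 4 (mod 26).
On alien: a(0)→21·0+4≡4=e; l(11)→21·11+4≡1=b; i(8)→21·8+4≡16=q; e(4)→21·4+4≡10=k; n(13)→21·13+4≡17=r (all mod 26).

ebqkr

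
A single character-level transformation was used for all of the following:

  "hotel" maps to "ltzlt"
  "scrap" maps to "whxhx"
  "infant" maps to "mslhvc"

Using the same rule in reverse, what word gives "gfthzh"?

In hotel: h→l is +4, o→t is +5, t→z is +6, e→l is +7 — the shift increases by 1 each position. The shift increases by 1 at each position, starting from +4: 4, 5, 6, ….
Decoding gfthzh: g−4=c, f−5=a, t−6=n, h−7=a, z−8=r, h−9=y.

canary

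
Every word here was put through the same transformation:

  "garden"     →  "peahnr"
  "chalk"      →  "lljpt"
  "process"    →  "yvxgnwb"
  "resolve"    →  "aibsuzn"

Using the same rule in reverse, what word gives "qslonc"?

The shifts repeat in a cycle of length 2: positions 0,1,… shift by +9, +4, then the pattern repeats.
Reversing it on qslonc: q−9=h, s−4=o, l−9=c, o−4=k, n−9=e, c−4=y.

hockey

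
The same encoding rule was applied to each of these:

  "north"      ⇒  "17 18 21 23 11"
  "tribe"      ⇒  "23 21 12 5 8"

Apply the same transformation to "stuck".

22 23 24 6 14

n is letter #14 and maps to 17: an offset of 3. Letters become their 1-based position plus 3 (so a→4, b→5, …).
On stuck: s=19→22, t=20→23, u=21→24, c=3→6, k=11→14.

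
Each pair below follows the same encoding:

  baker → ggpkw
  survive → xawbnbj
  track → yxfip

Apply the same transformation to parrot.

Shifts by position in baker: pos 0: b→g (+5), pos 1: a→g (+6), pos 2: k→p (+5), pos 3: e→k (+6) — repeating every 2. The shifts repeat in a cycle of length 2: positions 0,1,… shift by +5, +6, then the pattern repeats.
On parrot: p+5=u, a+6=g, r+5=w, r+6=x, o+5=t, t+6=z.

ugwxtz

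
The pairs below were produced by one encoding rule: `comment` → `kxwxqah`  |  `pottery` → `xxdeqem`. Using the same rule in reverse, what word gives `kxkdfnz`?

coastal

In comment: c→k is +8, o→x is +9, m→w is +10, m→x is +11 — the shift increases by 1 each position. Letter i (0-indexed) is shifted by i+8, so successive shifts are 8, 9, 10, ….
Decoding kxkdfnz: k−8=c, x−9=o, k−10=a, d−11=s, f−12=t, n−13=a, z−14=l.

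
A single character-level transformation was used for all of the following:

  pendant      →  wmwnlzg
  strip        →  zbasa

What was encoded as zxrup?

spike

In pendant: p→w is +7, e→m is +8, n→w is +9, d→n is +10 — the shift increases by 1 each position. Each letter shifts forward by (position + 7), i.e. 7, 8, 9, … — the shift grows by one for each successive letter.
Reversing it on zxrup: z−7=s, x−8=p, r−9=i, u−10=k, p−11=e.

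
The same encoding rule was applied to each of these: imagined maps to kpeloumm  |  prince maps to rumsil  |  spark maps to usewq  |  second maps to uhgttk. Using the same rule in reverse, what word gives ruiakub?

In imagined: i→k is +2, m→p is +3, a→e is +4, g→l is +5 — the shift increases by 1 each position. Each letter shifts forward by (position + 2), i.e. 2, 3, 4, … — the shift grows by one for each successive letter.
Decoding ruiakub: r−2=p, u−3=r, i−4=e, a−5=v, k−6=e, u−7=n, b−8=t.

prevent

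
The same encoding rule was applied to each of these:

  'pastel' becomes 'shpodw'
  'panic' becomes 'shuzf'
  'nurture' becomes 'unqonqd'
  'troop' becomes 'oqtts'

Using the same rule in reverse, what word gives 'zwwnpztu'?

p(15)→s(18) and a(0)→h(7) fit y≡25x+7 (mod 26); the inverse of 25 mod 26 is 25. This is an affine cipher: with a=0,…,z=25, each position x becomes (25x+7) mod 26.
Undoing it on zwwnpztu: z(25)→25·(25−7)≡8=i; w(22)→25·(22−7)≡11=l; w(22)→25·(22−7)≡11=l; n(13)→25·(13−7)≡20=u; p(15)→25·(15−7)≡18=s; z(25)→25·(25−7)≡8=i; t(19)→25·(19−7)≡14=o; u(20)→25·(20−7)≡13=n (all mod 26).

illusion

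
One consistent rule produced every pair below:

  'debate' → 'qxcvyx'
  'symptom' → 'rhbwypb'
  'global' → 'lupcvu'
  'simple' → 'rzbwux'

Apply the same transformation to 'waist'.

tvzry

d(3)→q(16) and e(4)→x(23) fit y≡7x+21 (mod 26); the inverse of 7 mod 26 is 15. This is an affine cipher: with a=0,…,z=25, each position x becomes (7x+21) mod 26.
Applying it to waist: w(22)→7·22+21≡19=t; a(0)→7·0+21≡21=v; i(8)→7·8+21≡25=z; s(18)→7·18+21≡17=r; t(19)→7·19+21≡24=y (all mod 26).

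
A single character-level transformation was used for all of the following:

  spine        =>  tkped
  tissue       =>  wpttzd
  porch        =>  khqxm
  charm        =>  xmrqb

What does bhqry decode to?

moral

s(18)→t(19) and p(15)→k(10) fit y≡3x+17 (mod 26); the inverse of 3 mod 26 is 9. This is an affine cipher: with a=0,…,z=25, each position x becomes (3x+17) mod 26.
Decoding bhqry: b(1)→9·(1−17)≡12=m; h(7)→9·(7−17)≡14=o; q(16)→9·(16−17)≡17=r; r(17)→9·(17−17)≡0=a; y(24)→9·(24−17)≡11=l (all mod 26).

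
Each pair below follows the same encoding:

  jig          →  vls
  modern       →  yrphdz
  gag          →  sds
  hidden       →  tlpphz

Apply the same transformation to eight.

hlstf

The shift depends on letter class: consonant j→v is +12, but vowel i→l is +3. Vowels shift forward by 3 and consonants shift forward by 12.
On eight: e(vowel)+3=h, i(vowel)+3=l, g(cons)+12=s, h(cons)+12=t, t(cons)+12=f.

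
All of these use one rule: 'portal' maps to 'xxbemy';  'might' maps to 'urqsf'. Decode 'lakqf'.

In portal: p→x is +8, o→x is +9, r→b is +10, t→e is +11 — the shift increases by 1 each position. Each letter shifts forward by (position + 8), i.e. 8, 9, 10, … — the shift grows by one for each successive letter.
Decoding lakqf: l−8=d, a−9=r, k−10=a, q−11=f, f−12=t.

draft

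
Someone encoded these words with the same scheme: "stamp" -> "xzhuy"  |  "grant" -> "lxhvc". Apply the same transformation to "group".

lxvcy

In stamp: s→x is +5, t→z is +6, a→h is +7, m→u is +8 — the shift increases by 1 each position. The shift increases by 1 at each position, starting from +5: 5, 6, 7, ….
For group: g+5=l, r+6=x, o+7=v, u+8=c, p+9=y.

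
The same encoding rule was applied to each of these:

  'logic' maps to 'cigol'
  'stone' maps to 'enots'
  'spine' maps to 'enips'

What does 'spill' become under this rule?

The output letters match the input read backwards: logic reversed is cigol. The word is simply reversed.
For spill: reverse → llips.

llips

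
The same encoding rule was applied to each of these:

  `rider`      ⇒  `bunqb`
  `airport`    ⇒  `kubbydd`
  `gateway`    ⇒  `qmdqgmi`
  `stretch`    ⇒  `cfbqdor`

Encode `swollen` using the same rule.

ciyxvqx

Shifts by position in rider: pos 0: r→b (+10), pos 1: i→u (+12), pos 2: d→n (+10), pos 3: e→q (+12) — repeating every 2. The shifts repeat in a cycle of length 2: positions 0,1,… shift by +10, +12, then the pattern repeats.
On swollen: s+10=c, w+12=i, o+10=y, l+12=x, l+10=v, e+12=q, n+10=x.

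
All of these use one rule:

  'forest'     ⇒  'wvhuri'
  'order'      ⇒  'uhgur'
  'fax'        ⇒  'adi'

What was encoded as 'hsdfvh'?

The output letters match the input read backwards, each shifted +3: forest reversed is tserof. Two steps: reverse the string, then apply a Caesar shift of +3.
Undoing it on hsdfvh: shift back: h−3=e, s−3=p, d−3=a, f−3=c, v−3=s, h−3=e → epacse; then reverse → escape.

escape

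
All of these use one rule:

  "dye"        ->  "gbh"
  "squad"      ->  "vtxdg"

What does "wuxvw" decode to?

trust

Compare letters: d→g is +3, y→b is +3, e→h is +3 — a constant shift. Each letter is shifted forward by 3 in the alphabet (a Caesar shift of +3).
Decoding wuxvw: w−3=t, u−3=r, x−3=u, v−3=s, w−3=t.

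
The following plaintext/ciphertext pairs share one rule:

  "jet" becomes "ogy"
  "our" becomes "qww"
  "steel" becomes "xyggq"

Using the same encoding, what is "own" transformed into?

qbs

The shift depends on letter class: consonant j→o is +5, but vowel e→g is +2. Two shifts are in play — +2 for a/e/i/o/u, +5 for every other letter.
On own: o(vowel)+2=q, w(cons)+5=b, n(cons)+5=s.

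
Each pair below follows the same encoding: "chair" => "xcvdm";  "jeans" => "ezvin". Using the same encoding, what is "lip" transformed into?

This is a Caesar cipher with shift 21.
Applying it to lip: l+21=g, i+21=d, p+21=k.

gdk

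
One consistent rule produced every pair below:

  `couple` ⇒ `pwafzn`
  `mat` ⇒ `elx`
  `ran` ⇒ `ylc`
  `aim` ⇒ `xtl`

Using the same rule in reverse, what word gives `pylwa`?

plane

The output letters match the input read backwards, each shifted +11: couple reversed is elpuoc. Read the word backwards and shift each letter +11.
Undoing it on pylwa: shift back: p−11=e, y−11=n, l−11=a, w−11=l, a−11=p → enalp; then reverse → plane.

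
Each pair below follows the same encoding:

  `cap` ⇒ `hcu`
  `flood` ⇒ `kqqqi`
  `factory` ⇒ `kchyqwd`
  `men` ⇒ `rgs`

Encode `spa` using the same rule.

The rule splits by letter class: vowels +2, consonants +5.
Applying it to spa: s(cons)+5=x, p(cons)+5=u, a(vowel)+2=c.

xuc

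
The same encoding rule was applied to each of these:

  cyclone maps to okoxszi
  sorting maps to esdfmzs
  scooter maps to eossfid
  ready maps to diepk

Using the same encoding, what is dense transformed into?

The shift depends on letter class: consonant c→o is +12, but vowel o→s is +4. Two shifts are in play — +4 for a/e/i/o/u, +12 for every other letter.
Applying it to dense: d(cons)+12=p, e(vowel)+4=i, n(cons)+12=z, s(cons)+12=e, e(vowel)+4=i.

pizei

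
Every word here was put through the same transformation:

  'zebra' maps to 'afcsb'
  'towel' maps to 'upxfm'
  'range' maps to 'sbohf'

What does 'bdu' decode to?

Compare letters: z→a is +1, e→f is +1, b→c is +1 — a constant shift. Every letter moves 1 place later in the alphabet, wrapping around z→a.
Undoing it on bdu: b−1=a, d−1=c, u−1=t.

act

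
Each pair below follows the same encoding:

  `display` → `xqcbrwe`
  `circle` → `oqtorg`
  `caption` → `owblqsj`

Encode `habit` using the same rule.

hwfql

d(3)→x(23) and i(8)→q(16) fit y≡9x+22 (mod 26); the inverse of 9 mod 26 is 3. This is an affine cipher: with a=0,…,z=25, each position x becomes (9x+22) mod 26.
For habit: h(7)→9·7+22≡7=h; a(0)→9·0+22≡22=w; b(1)→9·1+22≡5=f; i(8)→9·8+22≡16=q; t(19)→9·19+22≡11=l (all mod 26).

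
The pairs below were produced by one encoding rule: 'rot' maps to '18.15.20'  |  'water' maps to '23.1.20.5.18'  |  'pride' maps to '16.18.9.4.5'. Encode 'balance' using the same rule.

r is letter #18 and maps to 18: an offset of 0. Each letter is replaced by its alphabet position (a=1, b=2, …, z=26).
For balance: b=2→2, a=1→1, l=12→12, a=1→1, n=14→14, c=3→3, e=5→5.

2.1.12.1.14.3.5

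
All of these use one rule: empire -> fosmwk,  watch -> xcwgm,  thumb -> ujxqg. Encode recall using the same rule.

In empire: e→f is +1, m→o is +2, p→s is +3, i→m is +4 — the shift increases by 1 each position. Letter i (0-indexed) is shifted by i+1, so successive shifts are 1, 2, 3, ….
Applying it to recall: r+1=s, e+2=g, c+3=f, a+4=e, l+5=q, l+6=r.

sgfeqr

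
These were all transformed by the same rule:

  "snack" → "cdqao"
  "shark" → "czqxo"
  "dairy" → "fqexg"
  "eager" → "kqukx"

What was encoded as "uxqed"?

This is an affine cipher: with a=0,…,z=25, each position x becomes (5x+16) mod 26.
Undoing it on uxqed: u(20)→21·(20−16)≡6=g; x(23)→21·(23−16)≡17=r; q(16)→21·(16−16)≡0=a; e(4)→21·(4−16)≡8=i; d(3)→21·(3−16)≡13=n (all mod 26).

grain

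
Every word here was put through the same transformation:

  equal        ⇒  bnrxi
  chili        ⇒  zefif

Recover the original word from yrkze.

It's a constant shift of +23 (ROT23).
Reversing it on yrkze: y−23=b, r−23=u, k−23=n, z−23=c, e−23=h.

bunch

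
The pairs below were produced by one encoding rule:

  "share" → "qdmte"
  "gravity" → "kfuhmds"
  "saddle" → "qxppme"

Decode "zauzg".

union

The output letters match the input read backwards, each shifted +12: share reversed is erahs. Two steps: reverse the string, then apply a Caesar shift of +12.
Decoding zauzg: shift back: z−12=n, a−12=o, u−12=i, z−12=n, g−12=u → noinu; then reverse → union.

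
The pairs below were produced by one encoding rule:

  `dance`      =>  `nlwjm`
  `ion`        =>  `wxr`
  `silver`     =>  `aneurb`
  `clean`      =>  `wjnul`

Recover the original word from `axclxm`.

The output letters match the input read backwards, each shifted +9: dance reversed is ecnad. The word is reversed, then every letter is shifted forward by 9.
Undoing it on axclxm: shift back: a−9=r, x−9=o, c−9=t, l−9=c, x−9=o, m−9=d → rotcod; then reverse → doctor.

doctor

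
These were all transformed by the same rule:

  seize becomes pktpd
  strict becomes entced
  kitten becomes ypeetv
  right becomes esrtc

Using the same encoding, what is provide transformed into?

potgzca

The output letters match the input read backwards, each shifted +11: seize reversed is ezies. Two steps: reverse the string, then apply a Caesar shift of +11.
For provide: reverse → edivorp; then shift: e+11=p, d+11=o, i+11=t, v+11=g, o+11=z, r+11=c, p+11=a.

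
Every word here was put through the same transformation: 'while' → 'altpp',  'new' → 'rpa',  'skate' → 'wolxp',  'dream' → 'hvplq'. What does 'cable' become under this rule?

glfpp

The shift depends on letter class: consonant w→a is +4, but vowel i→t is +11. Vowels shift forward by 11 and consonants shift forward by 4.
On cable: c(cons)+4=g, a(vowel)+11=l, b(cons)+4=f, l(cons)+4=p, e(vowel)+11=p.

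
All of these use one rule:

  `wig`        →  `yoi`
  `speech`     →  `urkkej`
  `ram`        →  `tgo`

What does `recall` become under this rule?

The shift depends on letter class: consonant w→y is +2, but vowel i→o is +6. Vowels shift forward by 6 and consonants shift forward by 2.
For recall: r(cons)+2=t, e(vowel)+6=k, c(cons)+2=e, a(vowel)+6=g, l(cons)+2=n, l(cons)+2=n.

tkegnn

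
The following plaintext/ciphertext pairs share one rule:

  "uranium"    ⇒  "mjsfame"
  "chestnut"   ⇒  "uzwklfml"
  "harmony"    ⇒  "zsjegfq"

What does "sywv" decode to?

aged

It's a constant shift of +18 (ROT18).
Undoing it on sywv: s−18=a, y−18=g, w−18=e, v−18=d.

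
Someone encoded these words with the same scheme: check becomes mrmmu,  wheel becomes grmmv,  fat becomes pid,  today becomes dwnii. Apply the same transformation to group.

The shift depends on letter class: consonant c→m is +10, but vowel e→m is +8. The rule splits by letter class: vowels +8, consonants +10.
On group: g(cons)+10=q, r(cons)+10=b, o(vowel)+8=w, u(vowel)+8=c, p(cons)+10=z.

qbwcz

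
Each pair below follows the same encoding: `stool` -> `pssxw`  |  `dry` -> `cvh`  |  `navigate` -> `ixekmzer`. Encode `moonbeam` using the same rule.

qeifrssq

Read the word backwards and shift each letter +4.
On moonbeam: reverse → maebnoom; then shift: m+4=q, a+4=e, e+4=i, b+4=f, n+4=r, o+4=s, o+4=s, m+4=q.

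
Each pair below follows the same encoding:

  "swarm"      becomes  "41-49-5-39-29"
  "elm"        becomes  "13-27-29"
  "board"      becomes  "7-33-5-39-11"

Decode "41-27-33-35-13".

s(#19)→41 and w(#23)→49: differences scale by 2, so n = 2·pos + 3. With a=1..z=26, the number is 2·pos + 3.
Reversing it on 41-27-33-35-13: 41→(41−3)÷2=19=s, 27→(27−3)÷2=12=l, 33→(33−3)÷2=15=o, 35→(35−3)÷2=16=p, 13→(13−3)÷2=5=e.

slope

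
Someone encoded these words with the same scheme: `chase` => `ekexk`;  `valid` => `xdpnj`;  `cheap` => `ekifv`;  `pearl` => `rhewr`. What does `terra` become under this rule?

vhvwg

In chase: c→e is +2, h→k is +3, a→e is +4, s→x is +5 — the shift increases by 1 each position. Letter i (0-indexed) is shifted by i+2, so successive shifts are 2, 3, 4, ….
For terra: t+2=v, e+3=h, r+4=v, r+5=w, a+6=g.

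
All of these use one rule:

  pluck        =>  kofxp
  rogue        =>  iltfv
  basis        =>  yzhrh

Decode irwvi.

rider

Each letter is replaced by its mirror in the alphabet: a↔z, b↔y, c↔x, and so on (the Atbash cipher).
Decoding irwvi: i↔r, r↔i, w↔d, v↔e, i↔r.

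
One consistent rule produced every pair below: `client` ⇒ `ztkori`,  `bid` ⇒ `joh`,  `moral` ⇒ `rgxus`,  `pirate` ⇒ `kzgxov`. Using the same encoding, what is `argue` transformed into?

The output letters match the input read backwards, each shifted +6: client reversed is tneilc. Read the word backwards and shift each letter +6.
For argue: reverse → eugra; then shift: e+6=k, u+6=a, g+6=m, r+6=x, a+6=g.

kamxg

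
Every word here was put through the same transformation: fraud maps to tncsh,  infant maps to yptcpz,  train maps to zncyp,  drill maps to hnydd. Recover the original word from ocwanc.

camera

f(5)→t(19) and r(17)→n(13) fit y≡19x+2 (mod 26); the inverse of 19 mod 26 is 11. Treating letters as 0–25, the rule is x ↦ 19x + 2 (mod 26).
Reversing it on ocwanc: o(14)→11·(14−2)≡2=c; c(2)→11·(2−2)≡0=a; w(22)→11·(22−2)≡12=m; a(0)→11·(0−2)≡4=e; n(13)→11·(13−2)≡17=r; c(2)→11·(2−2)≡0=a (all mod 26).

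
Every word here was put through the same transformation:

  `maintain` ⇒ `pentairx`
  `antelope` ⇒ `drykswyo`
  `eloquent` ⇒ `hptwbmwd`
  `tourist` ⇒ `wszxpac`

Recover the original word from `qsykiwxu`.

In maintain: m→p is +3, a→e is +4, i→n is +5, n→t is +6 — the shift increases by 1 each position. Each letter shifts forward by (position + 3), i.e. 3, 4, 5, … — the shift grows by one for each successive letter.
Reversing it on qsykiwxu: q−3=n, s−4=o, y−5=t, k−6=e, i−7=b, w−8=o, x−9=o, u−10=k.

notebook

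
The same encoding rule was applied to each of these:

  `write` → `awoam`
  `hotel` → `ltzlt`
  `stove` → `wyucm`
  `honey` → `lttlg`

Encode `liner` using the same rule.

Each letter shifts forward by (position + 4), i.e. 4, 5, 6, … — the shift grows by one for each successive letter.
Applying it to liner: l+4=p, i+5=n, n+6=t, e+7=l, r+8=z.

pntlz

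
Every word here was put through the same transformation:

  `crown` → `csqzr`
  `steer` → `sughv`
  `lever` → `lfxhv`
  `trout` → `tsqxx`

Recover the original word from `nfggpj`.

Letter i (0-indexed) is shifted by i+0, so successive shifts are 0, 1, 2, ….
Undoing it on nfggpj: n−0=n, f−1=e, g−2=e, g−3=d, p−4=l, j−5=e.

needle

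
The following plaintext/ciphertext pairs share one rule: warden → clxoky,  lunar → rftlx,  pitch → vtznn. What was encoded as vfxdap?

pursue

Shifts by position in warden: pos 0: w→c (+6), pos 1: a→l (+11), pos 2: r→x (+6), pos 3: d→o (+11) — repeating every 2. The shifts repeat in a cycle of length 2: positions 0,1,… shift by +6, +11, then the pattern repeats.
Decoding vfxdap: v−6=p, f−11=u, x−6=r, d−11=s, a−6=u, p−11=e.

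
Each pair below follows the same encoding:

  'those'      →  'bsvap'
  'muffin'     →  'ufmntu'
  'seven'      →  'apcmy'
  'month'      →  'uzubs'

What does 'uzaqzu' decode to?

A repeating key of period 3 is used — shifts +8, +11, +7 over and over.
Decoding uzaqzu: u−8=m, z−11=o, a−7=t, q−8=i, z−11=o, u−7=n.

motion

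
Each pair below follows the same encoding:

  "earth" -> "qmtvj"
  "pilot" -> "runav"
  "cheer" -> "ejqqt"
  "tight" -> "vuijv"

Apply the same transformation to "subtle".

Two shifts are in play — +12 for a/e/i/o/u, +2 for every other letter.
For subtle: s(cons)+2=u, u(vowel)+12=g, b(cons)+2=d, t(cons)+2=v, l(cons)+2=n, e(vowel)+12=q.

ugdvnq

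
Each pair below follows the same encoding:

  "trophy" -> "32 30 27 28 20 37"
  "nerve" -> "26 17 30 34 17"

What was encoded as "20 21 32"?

t is letter #20 and maps to 32: an offset of 12. Letters become their 1-based position plus 12 (so a→13, b→14, …).
Undoing it on 20 21 32: 20→(20−12)÷1=8=h, 21→(21−12)÷1=9=i, 32→(32−12)÷1=20=t.

hit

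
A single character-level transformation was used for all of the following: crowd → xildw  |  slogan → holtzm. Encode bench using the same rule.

yvmxs

Each pair mirrors across the alphabet (c↔x, r↔i, o↔l): positions sum to 25. This is the alphabet-reversal cipher (Atbash): a becomes z, b becomes y, etc.
On bench: b↔y, e↔v, n↔m, c↔x, h↔s.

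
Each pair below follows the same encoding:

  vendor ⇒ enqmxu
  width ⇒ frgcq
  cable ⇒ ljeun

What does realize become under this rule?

andurcn

It's a Vigenère-style cipher with numeric key [9,9,3]: position i shifts by key[i mod 3].
For realize: r+9=a, e+9=n, a+3=d, l+9=u, i+9=r, z+3=c, e+9=n.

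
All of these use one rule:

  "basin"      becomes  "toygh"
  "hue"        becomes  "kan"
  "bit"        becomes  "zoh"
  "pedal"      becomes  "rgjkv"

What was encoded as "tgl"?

Two steps: reverse the string, then apply a Caesar shift of +6.
Decoding tgl: shift back: t−6=n, g−6=a, l−6=f → naf; then reverse → fan.

fan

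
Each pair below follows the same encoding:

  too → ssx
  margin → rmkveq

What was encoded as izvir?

The output letters match the input read backwards, each shifted +4: too reversed is oot. The word is reversed, then every letter is shifted forward by 4.
Decoding izvir: shift back: i−4=e, z−4=v, v−4=r, i−4=e, r−4=n → evren; then reverse → nerve.

nerve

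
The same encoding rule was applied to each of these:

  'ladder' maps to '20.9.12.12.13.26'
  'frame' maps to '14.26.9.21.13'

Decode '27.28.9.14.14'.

staff

l is letter #12 and maps to 20: an offset of 8. Each letter is replaced by its alphabet position (a=1..z=26) + 8.
Reversing it on 27.28.9.14.14: 27→(27−8)÷1=19=s, 28→(28−8)÷1=20=t, 9→(9−8)÷1=1=a, 14→(14−8)÷1=6=f, 14→(14−8)÷1=6=f.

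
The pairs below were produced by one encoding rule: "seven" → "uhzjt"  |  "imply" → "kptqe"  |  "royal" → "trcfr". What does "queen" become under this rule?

sxijt

In seven: s→u is +2, e→h is +3, v→z is +4, e→j is +5 — the shift increases by 1 each position. Letter i (0-indexed) is shifted by i+2, so successive shifts are 2, 3, 4, ….
On queen: q+2=s, u+3=x, e+4=i, e+5=j, n+6=t.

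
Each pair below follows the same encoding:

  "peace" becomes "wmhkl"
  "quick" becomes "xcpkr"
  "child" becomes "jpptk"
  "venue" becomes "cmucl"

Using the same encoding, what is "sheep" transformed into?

zplmw

It's a Vigenère-style cipher with numeric key [7,8]: position i shifts by key[i mod 2].
For sheep: s+7=z, h+8=p, e+7=l, e+8=m, p+7=w.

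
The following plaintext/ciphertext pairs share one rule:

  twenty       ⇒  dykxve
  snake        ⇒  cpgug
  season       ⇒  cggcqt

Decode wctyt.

Shifts by position in twenty: pos 0: t→d (+10), pos 1: w→y (+2), pos 2: e→k (+6), pos 3: n→x (+10), pos 4: t→v (+2), pos 5: y→e (+6) — repeating every 3. The shifts repeat in a cycle of length 3: positions 0,1,… shift by +10, +2, +6, then the pattern repeats.
Undoing it on wctyt: w−10=m, c−2=a, t−6=n, y−10=o, t−2=r.

manor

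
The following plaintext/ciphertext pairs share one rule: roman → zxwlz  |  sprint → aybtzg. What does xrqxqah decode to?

In roman: r→z is +8, o→x is +9, m→w is +10, a→l is +11 — the shift increases by 1 each position. Letter i (0-indexed) is shifted by i+8, so successive shifts are 8, 9, 10, ….
Reversing it on xrqxqah: x−8=p, r−9=i, q−10=g, x−11=m, q−12=e, a−13=n, h−14=t.

pigment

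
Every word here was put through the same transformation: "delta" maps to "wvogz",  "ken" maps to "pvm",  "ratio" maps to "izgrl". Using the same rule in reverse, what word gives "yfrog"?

Each pair mirrors across the alphabet (d↔w, e↔v, l↔o): positions sum to 25. Each letter is replaced by its mirror in the alphabet: a↔z, b↔y, c↔x, and so on (the Atbash cipher).
Undoing it on yfrog: y↔b, f↔u, r↔i, o↔l, g↔t.

built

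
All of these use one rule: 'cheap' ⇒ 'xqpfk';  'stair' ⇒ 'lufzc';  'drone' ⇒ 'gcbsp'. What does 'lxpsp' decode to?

scene

c(2)→x(23) and h(7)→q(16) fit y≡9x+5 (mod 26); the inverse of 9 mod 26 is 3. Each letter's alphabet position (a=0..z=25) is mapped through 9·x+5 mod 26 — an affine cipher.
Undoing it on lxpsp: l(11)→3·(11−5)≡18=s; x(23)→3·(23−5)≡2=c; p(15)→3·(15−5)≡4=e; s(18)→3·(18−5)≡13=n; p(15)→3·(15−5)≡4=e (all mod 26).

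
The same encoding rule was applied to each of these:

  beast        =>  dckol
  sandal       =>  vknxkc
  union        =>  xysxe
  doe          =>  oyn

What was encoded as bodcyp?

foster

The output letters match the input read backwards, each shifted +10: beast reversed is tsaeb. Read the word backwards and shift each letter +10.
Reversing it on bodcyp: shift back: b−10=r, o−10=e, d−10=t, c−10=s, y−10=o, p−10=f → retsof; then reverse → foster.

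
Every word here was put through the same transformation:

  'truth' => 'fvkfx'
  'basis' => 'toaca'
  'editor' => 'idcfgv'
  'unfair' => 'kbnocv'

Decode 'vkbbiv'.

t(19)→f(5) and r(17)→v(21) fit y≡5x+14 (mod 26); the inverse of 5 mod 26 is 21. Each letter's alphabet position (a=0..z=25) is mapped through 5·x+14 mod 26 — an affine cipher.
Reversing it on vkbbiv: v(21)→21·(21−14)≡17=r; k(10)→21·(10−14)≡20=u; b(1)→21·(1−14)≡13=n; b(1)→21·(1−14)≡13=n; i(8)→21·(8−14)≡4=e; v(21)→21·(21−14)≡17=r (all mod 26).

runner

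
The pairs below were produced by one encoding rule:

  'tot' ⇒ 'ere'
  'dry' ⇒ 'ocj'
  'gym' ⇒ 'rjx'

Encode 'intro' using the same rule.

The shift depends on letter class: consonant t→e is +11, but vowel o→r is +3. Two shifts are in play — +3 for a/e/i/o/u, +11 for every other letter.
For intro: i(vowel)+3=l, n(cons)+11=y, t(cons)+11=e, r(cons)+11=c, o(vowel)+3=r.

lyecr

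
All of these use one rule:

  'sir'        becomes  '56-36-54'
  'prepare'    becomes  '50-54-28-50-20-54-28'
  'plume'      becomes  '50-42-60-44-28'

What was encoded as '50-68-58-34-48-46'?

s(#19)→56 and i(#9)→36: differences scale by 2, so n = 2·pos + 18. The formula is n = 2×(alphabet index, a=1) + 18.
Reversing it on 50-68-58-34-48-46: 50→(50−18)÷2=16=p, 68→(68−18)÷2=25=y, 58→(58−18)÷2=20=t, 34→(34−18)÷2=8=h, 48→(48−18)÷2=15=o, 46→(46−18)÷2=14=n.

python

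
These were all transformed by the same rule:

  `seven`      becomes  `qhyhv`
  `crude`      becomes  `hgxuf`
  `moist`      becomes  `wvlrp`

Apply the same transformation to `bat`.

wde

The word is reversed, then every letter is shifted forward by 3.
On bat: reverse → tab; then shift: t+3=w, a+3=d, b+3=e.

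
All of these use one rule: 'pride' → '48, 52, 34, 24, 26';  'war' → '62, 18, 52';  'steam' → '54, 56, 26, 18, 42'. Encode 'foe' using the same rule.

p(#16)→48 and r(#18)→52: differences scale by 2, so n = 2·pos + 16. With a=1..z=26, the number is 2·pos + 16.
On foe: f=6→28, o=15→46, e=5→26.

28, 46, 26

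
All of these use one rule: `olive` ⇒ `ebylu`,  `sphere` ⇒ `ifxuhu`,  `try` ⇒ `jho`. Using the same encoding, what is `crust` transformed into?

shkij

Compare letters: o→e is +16, l→b is +16, i→y is +16 — a constant shift. Every letter moves 16 places later in the alphabet, wrapping around z→a.
On crust: c+16=s, r+16=h, u+16=k, s+16=i, t+16=j.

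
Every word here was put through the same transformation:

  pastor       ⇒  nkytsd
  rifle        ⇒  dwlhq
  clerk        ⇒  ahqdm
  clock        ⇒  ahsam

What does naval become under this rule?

Each letter's alphabet position (a=0..z=25) is mapped through 21·x+10 mod 26 — an affine cipher.
On naval: n(13)→21·13+10≡23=x; a(0)→21·0+10≡10=k; v(21)→21·21+10≡9=j; a(0)→21·0+10≡10=k; l(11)→21·11+10≡7=h (all mod 26).

xkjkh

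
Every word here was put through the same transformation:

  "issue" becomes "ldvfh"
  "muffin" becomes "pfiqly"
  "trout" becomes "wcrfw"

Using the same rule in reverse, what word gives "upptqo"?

Shifts by position in issue: pos 0: i→l (+3), pos 1: s→d (+11), pos 2: s→v (+3), pos 3: u→f (+11) — repeating every 2. It's a Vigenère-style cipher with numeric key [3,11]: position i shifts by key[i mod 2].
Decoding upptqo: u−3=r, p−11=e, p−3=m, t−11=i, q−3=n, o−11=d.

remind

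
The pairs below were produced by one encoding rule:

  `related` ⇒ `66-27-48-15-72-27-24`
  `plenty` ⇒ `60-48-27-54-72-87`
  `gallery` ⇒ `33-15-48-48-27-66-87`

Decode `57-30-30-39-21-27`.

The formula is n = 3×(alphabet index, a=1) + 12.
Decoding 57-30-30-39-21-27: 57→(57−12)÷3=15=o, 30→(30−12)÷3=6=f, 30→(30−12)÷3=6=f, 39→(39−12)÷3=9=i, 21→(21−12)÷3=3=c, 27→(27−12)÷3=5=e.

office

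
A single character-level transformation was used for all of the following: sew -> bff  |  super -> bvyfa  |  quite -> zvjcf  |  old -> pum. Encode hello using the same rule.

qfuup

The shift depends on letter class: consonant s→b is +9, but vowel e→f is +1. The rule splits by letter class: vowels +1, consonants +9.
For hello: h(cons)+9=q, e(vowel)+1=f, l(cons)+9=u, l(cons)+9=u, o(vowel)+1=p.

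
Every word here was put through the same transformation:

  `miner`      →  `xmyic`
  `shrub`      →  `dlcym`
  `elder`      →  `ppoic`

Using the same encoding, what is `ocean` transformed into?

It's a Vigenère-style cipher with numeric key [11,4]: position i shifts by key[i mod 2].
On ocean: o+11=z, c+4=g, e+11=p, a+4=e, n+11=y.

zgpey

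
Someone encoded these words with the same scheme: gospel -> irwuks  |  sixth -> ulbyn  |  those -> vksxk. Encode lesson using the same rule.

nhwxuu

In gospel: g→i is +2, o→r is +3, s→w is +4, p→u is +5 — the shift increases by 1 each position. Letter i (0-indexed) is shifted by i+2, so successive shifts are 2, 3, 4, ….
On lesson: l+2=n, e+3=h, s+4=w, s+5=x, o+6=u, n+7=u.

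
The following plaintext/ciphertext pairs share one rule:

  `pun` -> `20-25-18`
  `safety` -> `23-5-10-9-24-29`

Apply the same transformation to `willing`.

The number is (letter's place in the alphabet, a=1) + 4.
Applying it to willing: w=23→27, i=9→13, l=12→16, l=12→16, i=9→13, n=14→18, g=7→11.

27-13-16-16-13-18-11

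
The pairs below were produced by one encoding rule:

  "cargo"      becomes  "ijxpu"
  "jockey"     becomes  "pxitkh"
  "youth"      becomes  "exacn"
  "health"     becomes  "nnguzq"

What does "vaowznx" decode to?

printer

Shifts by position in cargo: pos 0: c→i (+6), pos 1: a→j (+9), pos 2: r→x (+6), pos 3: g→p (+9) — repeating every 2. It's a Vigenère-style cipher with numeric key [6,9]: position i shifts by key[i mod 2].
Decoding vaowznx: v−6=p, a−9=r, o−6=i, w−9=n, z−6=t, n−9=e, x−6=r.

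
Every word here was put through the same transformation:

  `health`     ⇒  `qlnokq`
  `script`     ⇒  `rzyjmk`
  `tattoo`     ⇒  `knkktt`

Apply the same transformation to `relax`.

h(7)→q(16) and e(4)→l(11) fit y≡19x+13 (mod 26); the inverse of 19 mod 26 is 11. Each letter's alphabet position (a=0..z=25) is mapped through 19·x+13 mod 26 — an affine cipher.
Applying it to relax: r(17)→19·17+13≡24=y; e(4)→19·4+13≡11=l; l(11)→19·11+13≡14=o; a(0)→19·0+13≡13=n; x(23)→19·23+13≡8=i (all mod 26).

yloni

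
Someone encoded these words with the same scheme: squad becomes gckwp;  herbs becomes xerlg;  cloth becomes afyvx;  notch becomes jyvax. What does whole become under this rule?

s(18)→g(6) and q(16)→c(2) fit y≡15x+22 (mod 26); the inverse of 15 mod 26 is 7. Treating letters as 0–25, the rule is x ↦ 15x + 22 (mod 26).
For whole: w(22)→15·22+22≡14=o; h(7)→15·7+22≡23=x; o(14)→15·14+22≡24=y; l(11)→15·11+22≡5=f; e(4)→15·4+22≡4=e (all mod 26).

oxyfe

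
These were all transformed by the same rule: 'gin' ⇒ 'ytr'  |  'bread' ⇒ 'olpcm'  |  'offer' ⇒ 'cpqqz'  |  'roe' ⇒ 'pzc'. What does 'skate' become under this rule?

pelvd

The output letters match the input read backwards, each shifted +11: gin reversed is nig. Two steps: reverse the string, then apply a Caesar shift of +11.
Applying it to skate: reverse → etaks; then shift: e+11=p, t+11=e, a+11=l, k+11=v, s+11=d.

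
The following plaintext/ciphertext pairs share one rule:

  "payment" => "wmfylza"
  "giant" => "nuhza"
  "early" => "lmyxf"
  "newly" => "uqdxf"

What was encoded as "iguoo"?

bunch

Shifts by position in payment: pos 0: p→w (+7), pos 1: a→m (+12), pos 2: y→f (+7), pos 3: m→y (+12) — repeating every 2. The shifts repeat in a cycle of length 2: positions 0,1,… shift by +7, +12, then the pattern repeats.
Undoing it on iguoo: i−7=b, g−12=u, u−7=n, o−12=c, o−7=h.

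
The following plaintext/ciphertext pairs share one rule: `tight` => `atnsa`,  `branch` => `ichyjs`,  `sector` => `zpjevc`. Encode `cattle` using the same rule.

jlaesp

Shifts by position in tight: pos 0: t→a (+7), pos 1: i→t (+11), pos 2: g→n (+7), pos 3: h→s (+11) — repeating every 2. The shifts repeat in a cycle of length 2: positions 0,1,… shift by +7, +11, then the pattern repeats.
On cattle: c+7=j, a+11=l, t+7=a, t+11=e, l+7=s, e+11=p.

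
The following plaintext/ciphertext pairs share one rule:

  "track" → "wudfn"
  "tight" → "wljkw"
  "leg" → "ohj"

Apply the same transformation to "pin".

Compare letters: t→w is +3, r→u is +3, a→d is +3 — a constant shift. It's a constant shift of +3 (ROT3).
Applying it to pin: p+3=s, i+3=l, n+3=q.

slq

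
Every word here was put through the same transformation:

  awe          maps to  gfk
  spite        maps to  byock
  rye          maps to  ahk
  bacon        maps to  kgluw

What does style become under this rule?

bchuk

Two shifts are in play — +6 for a/e/i/o/u, +9 for every other letter.
For style: s(cons)+9=b, t(cons)+9=c, y(cons)+9=h, l(cons)+9=u, e(vowel)+6=k.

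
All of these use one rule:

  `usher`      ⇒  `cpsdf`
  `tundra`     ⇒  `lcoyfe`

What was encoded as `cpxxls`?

hammer

Two steps: reverse the string, then apply a Caesar shift of +11.
Decoding cpxxls: shift back: c−11=r, p−11=e, x−11=m, x−11=m, l−11=a, s−11=h → remmah; then reverse → hammer.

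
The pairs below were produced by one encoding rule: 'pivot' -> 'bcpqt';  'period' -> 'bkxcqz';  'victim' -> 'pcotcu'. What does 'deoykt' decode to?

bucket

p(15)→b(1) and i(8)→c(2) fit y≡11x+18 (mod 26); the inverse of 11 mod 26 is 19. Treating letters as 0–25, the rule is x ↦ 11x + 18 (mod 26).
Decoding deoykt: d(3)→19·(3−18)≡1=b; e(4)→19·(4−18)≡20=u; o(14)→19·(14−18)≡2=c; y(24)→19·(24−18)≡10=k; k(10)→19·(10−18)≡4=e; t(19)→19·(19−18)≡19=t (all mod 26).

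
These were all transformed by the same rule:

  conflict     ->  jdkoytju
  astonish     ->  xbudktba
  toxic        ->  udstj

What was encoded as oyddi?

c(2)→j(9) and o(14)→d(3) fit y≡19x+23 (mod 26); the inverse of 19 mod 26 is 11. This is an affine cipher: with a=0,…,z=25, each position x becomes (19x+23) mod 26.
Decoding oyddi: o(14)→11·(14−23)≡5=f; y(24)→11·(24−23)≡11=l; d(3)→11·(3−23)≡14=o; d(3)→11·(3−23)≡14=o; i(8)→11·(8−23)≡17=r (all mod 26).

floor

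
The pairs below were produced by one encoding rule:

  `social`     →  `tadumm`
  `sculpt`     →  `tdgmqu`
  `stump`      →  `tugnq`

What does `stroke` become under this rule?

Vowels shift forward by 12 and consonants shift forward by 1.
Applying it to stroke: s(cons)+1=t, t(cons)+1=u, r(cons)+1=s, o(vowel)+12=a, k(cons)+1=l, e(vowel)+12=q.

tusalq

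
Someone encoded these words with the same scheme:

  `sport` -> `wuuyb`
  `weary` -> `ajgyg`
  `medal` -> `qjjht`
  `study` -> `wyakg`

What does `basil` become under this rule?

Letter i (0-indexed) is shifted by i+4, so successive shifts are 4, 5, 6, ….
Applying it to basil: b+4=f, a+5=f, s+6=y, i+7=p, l+8=t.

ffypt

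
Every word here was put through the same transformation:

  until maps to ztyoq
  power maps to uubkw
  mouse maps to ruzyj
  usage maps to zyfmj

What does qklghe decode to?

legacy

The shifts repeat in a cycle of length 2: positions 0,1,… shift by +5, +6, then the pattern repeats.
Decoding qklghe: q−5=l, k−6=e, l−5=g, g−6=a, h−5=c, e−6=y.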